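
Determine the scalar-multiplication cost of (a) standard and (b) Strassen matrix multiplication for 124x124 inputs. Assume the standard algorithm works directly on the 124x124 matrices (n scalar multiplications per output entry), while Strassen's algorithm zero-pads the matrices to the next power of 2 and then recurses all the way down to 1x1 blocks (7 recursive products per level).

Matrix multiplication for 124x124 matrices:

Strassen's algorithm requires power-of-2 dimensions. Pad 124x124 to 128x128 (next power of 2).

Standard algorithm: 124^3 = 1906624 multiplications
Strassen's algorithm: 7^(log2(128)) = 7^7 = 823543 multiplications
Savings: 1906624 - 823543 = 1083081 multiplications

Standard: 1906624 multiplications (124^3). Strassen: 823543 multiplications (7^7, after padding to 128x128). Strassen reduces 8 recursive multiplications to 7 at each level.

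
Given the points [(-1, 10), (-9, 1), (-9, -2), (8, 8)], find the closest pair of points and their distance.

Computing all pairwise distances among 4 points:

d((-1, 10), (-9, 1)) = 12.0416
d((-1, 10), (-9, -2)) = 14.4222
d((-1, 10), (8, 8)) = 9.2195
d((-9, 1), (-9, -2)) = 3.0 <-- minimum
d((-9, 1), (8, 8)) = 18.3848
d((-9, -2), (8, 8)) = 19.7231

Closest pair: (-9, 1) and (-9, -2) with distance 3.0

The closest pair is (-9, 1) and (-9, -2) with Euclidean distance 3.0. For 4 points, brute-force pairwise comparison is shown above. For large n, the divide-and-conquer algorithm (sort by x, recurse on halves, check the dividing strip) achieves O(n log n).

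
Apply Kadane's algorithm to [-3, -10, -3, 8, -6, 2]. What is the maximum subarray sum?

Using Kadane's algorithm on [-3, -10, -3, 8, -6, 2]:

Scanning through the array:
Position 1 (value -10): max_ending_here = -10, max_so_far = -3
Position 2 (value -3): max_ending_here = -3, max_so_far = -3
Position 3 (value 8): max_ending_here = 8, max_so_far = 8
Position 4 (value -6): max_ending_here = 2, max_so_far = 8
Position 5 (value 2): max_ending_here = 4, max_so_far = 8

Maximum subarray: [8]
Maximum sum: 8

The maximum subarray is [8] with sum 8. This subarray runs from index 3 to index 3.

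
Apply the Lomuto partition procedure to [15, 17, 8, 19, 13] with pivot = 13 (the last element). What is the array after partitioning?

Lomuto partition with pivot = 13:

Initial array: [15, 17, 8, 19, 13]

arr[0]=15 > 13: no swap
arr[1]=17 > 13: no swap
arr[2]=8 <= 13: swap with position 0, array becomes [8, 17, 15, 19, 13]
arr[3]=19 > 13: no swap

Place pivot at position 1: [8, 13, 15, 19, 17]
Pivot position: 1

After partitioning with pivot 13, the array becomes [8, 13, 15, 19, 17]. The pivot is placed at index 1. All elements to the left of the pivot are <= 13, and all elements to the right are > 13.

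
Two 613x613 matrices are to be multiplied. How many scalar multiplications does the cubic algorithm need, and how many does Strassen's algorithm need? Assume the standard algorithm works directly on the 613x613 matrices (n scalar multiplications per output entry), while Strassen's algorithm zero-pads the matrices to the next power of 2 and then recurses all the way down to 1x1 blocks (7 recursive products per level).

Matrix multiplication for 613x613 matrices:

Strassen's algorithm requires power-of-2 dimensions. Pad 613x613 to 1024x1024 (next power of 2).

Standard algorithm: 613^3 = 230346397 multiplications
Strassen's algorithm: 7^(log2(1024)) = 7^10 = 282475249 multiplications
Difference: 230346397 - 282475249 = -52128852 (Strassen uses MORE here due to padding overhead — for small or just-over-power-of-2 n, padding can outweigh the per-level savings)

Standard: 230346397 multiplications (613^3). Strassen: 282475249 multiplications (7^10, after padding to 1024x1024). Strassen reduces 8 recursive multiplications to 7 at each level.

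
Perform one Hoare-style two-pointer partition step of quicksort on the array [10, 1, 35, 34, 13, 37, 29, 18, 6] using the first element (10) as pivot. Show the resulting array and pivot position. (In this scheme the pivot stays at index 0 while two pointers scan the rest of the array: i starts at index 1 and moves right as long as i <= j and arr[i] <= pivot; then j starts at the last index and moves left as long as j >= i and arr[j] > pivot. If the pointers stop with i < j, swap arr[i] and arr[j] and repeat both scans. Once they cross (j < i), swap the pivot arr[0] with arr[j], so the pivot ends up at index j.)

Hoare-style two-pointer partition with pivot = 10:

Initial array: [10, 1, 35, 34, 13, 37, 29, 18, 6]

Pointers start at i = 1, j = 8.
i stops at index 2 (arr[2]=35 > 10), j stops at index 8 (arr[8]=6 <= 10): swap arr[2] and arr[8], array becomes [10, 1, 6, 34, 13, 37, 29, 18, 35]
i ends at 3, j ends at 2: the pointers have crossed (j < i), so scanning stops.

Swap pivot arr[0] with arr[2] to place pivot at position 2: [6, 1, 10, 34, 13, 37, 29, 18, 35]
Pivot position: 2

After partitioning with pivot 10, the array becomes [6, 1, 10, 34, 13, 37, 29, 18, 35]. The pivot is placed at index 2. All elements to the left of the pivot are <= 10, and all elements to the right are > 10.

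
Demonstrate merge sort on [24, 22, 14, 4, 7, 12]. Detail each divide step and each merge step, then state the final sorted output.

Merge sort trace:

Split: [24, 22, 14, 4, 7, 12] -> [24, 22, 14] and [4, 7, 12]
  Split: [24, 22, 14] -> [24] and [22, 14]
    Split: [22, 14] -> [22] and [14]
    Merge: [22] + [14] -> [14, 22]
  Merge: [24] + [14, 22] -> [14, 22, 24]
  Split: [4, 7, 12] -> [4] and [7, 12]
    Split: [7, 12] -> [7] and [12]
    Merge: [7] + [12] -> [7, 12]
  Merge: [4] + [7, 12] -> [4, 7, 12]
Merge: [14, 22, 24] + [4, 7, 12] -> [4, 7, 12, 14, 22, 24]

Final sorted array: [4, 7, 12, 14, 22, 24]

The merge sort proceeds by recursively splitting the array and merging sorted halves.
After all merges, the sorted array is [4, 7, 12, 14, 22, 24].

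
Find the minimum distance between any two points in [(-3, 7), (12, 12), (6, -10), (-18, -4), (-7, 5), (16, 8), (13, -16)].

Computing all pairwise distances among 7 points:

d((-3, 7), (12, 12)) = 15.8114
d((-3, 7), (6, -10)) = 19.2354
d((-3, 7), (-18, -4)) = 18.6011
d((-3, 7), (-7, 5)) = 4.4721 <-- minimum
d((-3, 7), (16, 8)) = 19.0263
d((-3, 7), (13, -16)) = 28.0179
d((12, 12), (6, -10)) = 22.8035
d((12, 12), (-18, -4)) = 34.0
d((12, 12), (-7, 5)) = 20.2485
d((12, 12), (16, 8)) = 5.6569
d((12, 12), (13, -16)) = 28.0179
d((6, -10), (-18, -4)) = 24.7386
d((6, -10), (-7, 5)) = 19.8494
d((6, -10), (16, 8)) = 20.5913
d((6, -10), (13, -16)) = 9.2195
d((-18, -4), (-7, 5)) = 14.2127
d((-18, -4), (16, 8)) = 36.0555
d((-18, -4), (13, -16)) = 33.2415
d((-7, 5), (16, 8)) = 23.1948
d((-7, 5), (13, -16)) = 29.0
d((16, 8), (13, -16)) = 24.1868

Closest pair: (-3, 7) and (-7, 5) with distance 4.4721

The closest pair is (-3, 7) and (-7, 5) with Euclidean distance 4.4721. For 7 points, brute-force pairwise comparison is shown above. For large n, the divide-and-conquer algorithm (sort by x, recurse on halves, check the dividing strip) achieves O(n log n).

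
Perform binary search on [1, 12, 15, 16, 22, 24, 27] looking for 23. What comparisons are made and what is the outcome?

Binary search for 23 in [1, 12, 15, 16, 22, 24, 27]:

lo=0, hi=6, mid=3, arr[mid]=16 -> 16 < 23, search right half
lo=4, hi=6, mid=5, arr[mid]=24 -> 24 > 23, search left half
lo=4, hi=4, mid=4, arr[mid]=22 -> 22 < 23, search right half
lo=5 > hi=4, target 23 not found

Binary search determines that 23 is not in the array after 3 comparisons. The search space was exhausted without finding the target.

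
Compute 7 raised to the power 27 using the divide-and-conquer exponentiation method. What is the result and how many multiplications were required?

Computing 7^27 by squaring (build up from 7^1; each line after the first costs one multiplication):

7^1 = 7
7^2 = (7^1)^2 = 7^2 = 49
7^3 = 7 * 7^2 = 7 * 49 = 343
7^6 = (7^3)^2 = 343^2 = 117649
7^12 = (7^6)^2 = 117649^2 = 13841287201
7^13 = 7 * 7^12 = 7 * 13841287201 = 96889010407
7^26 = (7^13)^2 = 96889010407^2 = 9387480337647754305649
7^27 = 7 * 7^26 = 7 * 9387480337647754305649 = 65712362363534280139543

Result: 65712362363534280139543
Multiplications needed: 7 (7 lines after 7^1)

7^27 = 65712362363534280139543. Using exponentiation by squaring, this requires 7 multiplications. The key idea: if the exponent is even, square the half-power; if odd, multiply by the base once.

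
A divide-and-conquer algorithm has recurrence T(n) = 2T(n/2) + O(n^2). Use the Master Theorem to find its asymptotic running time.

Master Theorem for T(n) = 2T(n/2) + O(n^2):

a = 2, b = 2, c = 2
log_b(a) = log_2(2) = 1.0000

Case 3: c = 2 > log_2(2) = 1.0000
T(n) = O(n^2) = O(n^2)

For T(n) = 2T(n/2) + O(n^2): log_2(2) = 1.0000. This is Case 3 of the Master Theorem (c > log_b(a), work dominated by root), giving O(n^2).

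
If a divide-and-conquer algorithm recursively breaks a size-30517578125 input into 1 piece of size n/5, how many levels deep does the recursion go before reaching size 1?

For divide and conquer with division factor 5:

Problem sizes at each level:
Level 0: 30517578125
Level 1: 6103515625
Level 2: 1220703125
Level 3: 244140625
Level 4: 48828125
Level 5: 9765625
Level 6: 1953125
Level 7: 390625
Level 8: 78125
Level 9: 15625
Level 10: 3125
Level 11: 625
Level 12: 125
Level 13: 25
Level 14: 5
Level 15: 1

The root is level 0 and the size-1 base case is level 15 (the tree spans levels 0 through 15, i.e. 16 levels counting the root), so the depth is the number of divisions: log_5(30517578125) = 15

The recursion tree depth is log_5(30517578125) = 15. At each level, the problem size is divided by 5, so it takes 15 divisions to reduce to a base case of size 1. The algorithm makes 1 recursive call at each level.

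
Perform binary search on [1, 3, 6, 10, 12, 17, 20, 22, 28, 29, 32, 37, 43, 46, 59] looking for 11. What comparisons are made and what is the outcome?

Binary search for 11 in [1, 3, 6, 10, 12, 17, 20, 22, 28, 29, 32, 37, 43, 46, 59]:

lo=0, hi=14, mid=7, arr[mid]=22 -> 22 > 11, search left half
lo=0, hi=6, mid=3, arr[mid]=10 -> 10 < 11, search right half
lo=4, hi=6, mid=5, arr[mid]=17 -> 17 > 11, search left half
lo=4, hi=4, mid=4, arr[mid]=12 -> 12 > 11, search left half
lo=4 > hi=3, target 11 not found

Binary search determines that 11 is not in the array after 4 comparisons. The search space was exhausted without finding the target.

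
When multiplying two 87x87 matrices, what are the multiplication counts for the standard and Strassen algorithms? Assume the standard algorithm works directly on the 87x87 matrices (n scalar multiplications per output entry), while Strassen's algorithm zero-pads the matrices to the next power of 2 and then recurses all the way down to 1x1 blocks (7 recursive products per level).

Matrix multiplication for 87x87 matrices:

Strassen's algorithm requires power-of-2 dimensions. Pad 87x87 to 128x128 (next power of 2).

Standard algorithm: 87^3 = 658503 multiplications
Strassen's algorithm: 7^(log2(128)) = 7^7 = 823543 multiplications
Difference: 658503 - 823543 = -165040 (Strassen uses MORE here due to padding overhead — for small or just-over-power-of-2 n, padding can outweigh the per-level savings)

Standard: 658503 multiplications (87^3). Strassen: 823543 multiplications (7^7, after padding to 128x128). Strassen reduces 8 recursive multiplications to 7 at each level.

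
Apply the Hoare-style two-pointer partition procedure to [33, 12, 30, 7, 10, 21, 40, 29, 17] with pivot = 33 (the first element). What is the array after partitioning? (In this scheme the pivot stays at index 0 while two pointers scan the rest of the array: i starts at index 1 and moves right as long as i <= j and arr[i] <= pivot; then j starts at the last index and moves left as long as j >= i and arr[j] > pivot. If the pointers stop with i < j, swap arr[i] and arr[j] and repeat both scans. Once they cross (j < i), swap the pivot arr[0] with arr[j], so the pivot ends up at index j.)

Hoare-style two-pointer partition with pivot = 33:

Initial array: [33, 12, 30, 7, 10, 21, 40, 29, 17]

Pointers start at i = 1, j = 8.
i stops at index 6 (arr[6]=40 > 33), j stops at index 8 (arr[8]=17 <= 33): swap arr[6] and arr[8], array becomes [33, 12, 30, 7, 10, 21, 17, 29, 40]
i ends at 8, j ends at 7: the pointers have crossed (j < i), so scanning stops.

Swap pivot arr[0] with arr[7] to place pivot at position 7: [29, 12, 30, 7, 10, 21, 17, 33, 40]
Pivot position: 7

After partitioning with pivot 33, the array becomes [29, 12, 30, 7, 10, 21, 17, 33, 40]. The pivot is placed at index 7. All elements to the left of the pivot are <= 33, and all elements to the right are > 33.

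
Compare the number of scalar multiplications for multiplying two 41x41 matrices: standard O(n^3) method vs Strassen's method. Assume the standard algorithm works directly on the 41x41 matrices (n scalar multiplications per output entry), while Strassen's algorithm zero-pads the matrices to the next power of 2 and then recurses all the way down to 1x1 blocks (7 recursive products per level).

Matrix multiplication for 41x41 matrices:

Strassen's algorithm requires power-of-2 dimensions. Pad 41x41 to 64x64 (next power of 2).

Standard algorithm: 41^3 = 68921 multiplications
Strassen's algorithm: 7^(log2(64)) = 7^6 = 117649 multiplications
Difference: 68921 - 117649 = -48728 (Strassen uses MORE here due to padding overhead — for small or just-over-power-of-2 n, padding can outweigh the per-level savings)

Standard: 68921 multiplications (41^3). Strassen: 117649 multiplications (7^6, after padding to 64x64). Strassen reduces 8 recursive multiplications to 7 at each level.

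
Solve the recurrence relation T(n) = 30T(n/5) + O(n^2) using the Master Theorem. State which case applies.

Master Theorem for T(n) = 30T(n/5) + O(n^2):

a = 30, b = 5, c = 2
log_b(a) = log_5(30) = 2.1133

Case 1: c = 2 < log_5(30) = 2.1133
T(n) = O(n^(log_5 30))

For T(n) = 30T(n/5) + O(n^2): log_5(30) = 2.1133. This is Case 1 of the Master Theorem (c < log_b(a), work dominated by leaves), giving O(n^(log_5 30)).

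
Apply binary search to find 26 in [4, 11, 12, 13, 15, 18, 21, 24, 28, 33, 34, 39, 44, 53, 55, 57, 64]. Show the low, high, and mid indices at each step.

Binary search for 26 in [4, 11, 12, 13, 15, 18, 21, 24, 28, 33, 34, 39, 44, 53, 55, 57, 64]:

lo=0, hi=16, mid=8, arr[mid]=28 -> 28 > 26, search left half
lo=0, hi=7, mid=3, arr[mid]=13 -> 13 < 26, search right half
lo=4, hi=7, mid=5, arr[mid]=18 -> 18 < 26, search right half
lo=6, hi=7, mid=6, arr[mid]=21 -> 21 < 26, search right half
lo=7, hi=7, mid=7, arr[mid]=24 -> 24 < 26, search right half
lo=8 > hi=7, target 26 not found

Binary search determines that 26 is not in the array after 5 comparisons. The search space was exhausted without finding the target.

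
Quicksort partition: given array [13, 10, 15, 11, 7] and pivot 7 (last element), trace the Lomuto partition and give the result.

Lomuto partition with pivot = 7:

Initial array: [13, 10, 15, 11, 7]

arr[0]=13 > 7: no swap
arr[1]=10 > 7: no swap
arr[2]=15 > 7: no swap
arr[3]=11 > 7: no swap

Place pivot at position 0: [7, 10, 15, 11, 13]
Pivot position: 0

After partitioning with pivot 7, the array becomes [7, 10, 15, 11, 13]. The pivot is placed at index 0. All elements to the left of the pivot are <= 7, and all elements to the right are > 7.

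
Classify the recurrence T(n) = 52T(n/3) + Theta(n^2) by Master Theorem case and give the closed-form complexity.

Master Theorem for T(n) = 52T(n/3) + O(n^2):

a = 52, b = 3, c = 2
log_b(a) = log_3(52) = 3.5966

Case 1: c = 2 < log_3(52) = 3.5966
T(n) = O(n^(log_3 52))

For T(n) = 52T(n/3) + O(n^2): log_3(52) = 3.5966. This is Case 1 of the Master Theorem (c < log_b(a), work dominated by leaves), giving O(n^(log_3 52)).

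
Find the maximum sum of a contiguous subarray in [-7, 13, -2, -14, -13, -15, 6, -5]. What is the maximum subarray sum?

Using Kadane's algorithm on [-7, 13, -2, -14, -13, -15, 6, -5]:

Scanning through the array:
Position 1 (value 13): max_ending_here = 13, max_so_far = 13
Position 2 (value -2): max_ending_here = 11, max_so_far = 13
Position 3 (value -14): max_ending_here = -3, max_so_far = 13
Position 4 (value -13): max_ending_here = -13, max_so_far = 13
Position 5 (value -15): max_ending_here = -15, max_so_far = 13
Position 6 (value 6): max_ending_here = 6, max_so_far = 13
Position 7 (value -5): max_ending_here = 1, max_so_far = 13

Maximum subarray: [13]
Maximum sum: 13

The maximum subarray is [13] with sum 13. This subarray runs from index 1 to index 1.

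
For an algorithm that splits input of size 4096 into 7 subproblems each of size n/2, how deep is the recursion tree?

For divide and conquer with division factor 2:

Problem sizes at each level:
Level 0: 4096
Level 1: 2048
Level 2: 1024
Level 3: 512
Level 4: 256
Level 5: 128
Level 6: 64
Level 7: 32
Level 8: 16
Level 9: 8
Level 10: 4
Level 11: 2
Level 12: 1

The root is level 0 and the size-1 base case is level 12 (the tree spans levels 0 through 12, i.e. 13 levels counting the root), so the depth is the number of divisions: log_2(4096) = 12

The recursion tree depth is log_2(4096) = 12. At each level, the problem size is divided by 2, so it takes 12 divisions to reduce to a base case of size 1. The algorithm makes 7 recursive calls at each level.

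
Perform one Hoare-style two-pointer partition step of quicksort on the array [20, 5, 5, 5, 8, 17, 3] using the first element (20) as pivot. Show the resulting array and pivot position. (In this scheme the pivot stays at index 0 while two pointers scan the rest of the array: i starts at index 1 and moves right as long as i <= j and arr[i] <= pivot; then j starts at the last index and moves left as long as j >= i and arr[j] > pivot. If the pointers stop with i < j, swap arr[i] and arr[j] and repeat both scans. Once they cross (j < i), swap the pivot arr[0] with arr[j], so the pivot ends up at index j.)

Hoare-style two-pointer partition with pivot = 20:

Initial array: [20, 5, 5, 5, 8, 17, 3]

Pointers start at i = 1, j = 6.
i ends at 7, j ends at 6: the pointers have crossed (j < i), so scanning stops.

Swap pivot arr[0] with arr[6] to place pivot at position 6: [3, 5, 5, 5, 8, 17, 20]
Pivot position: 6

After partitioning with pivot 20, the array becomes [3, 5, 5, 5, 8, 17, 20]. The pivot is placed at index 6. All elements to the left of the pivot are <= 20, and all elements to the right are > 20.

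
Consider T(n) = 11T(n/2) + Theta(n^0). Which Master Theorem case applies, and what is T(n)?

Master Theorem for T(n) = 11T(n/2) + O(n^0):

a = 11, b = 2, c = 0
log_b(a) = log_2(11) = 3.4594

Case 1: c = 0 < log_2(11) = 3.4594
T(n) = O(n^(log_2 11))

For T(n) = 11T(n/2) + O(n^0): log_2(11) = 3.4594. This is Case 1 of the Master Theorem (c < log_b(a), work dominated by leaves), giving O(n^(log_2 11)).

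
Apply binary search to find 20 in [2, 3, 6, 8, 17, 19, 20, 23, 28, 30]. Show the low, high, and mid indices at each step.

Binary search for 20 in [2, 3, 6, 8, 17, 19, 20, 23, 28, 30]:

lo=0, hi=9, mid=4, arr[mid]=17 -> 17 < 20, search right half
lo=5, hi=9, mid=7, arr[mid]=23 -> 23 > 20, search left half
lo=5, hi=6, mid=5, arr[mid]=19 -> 19 < 20, search right half
lo=6, hi=6, mid=6, arr[mid]=20 -> Found target at index 6!

Binary search finds 20 at index 6 after 4 comparisons. The search repeatedly halves the search space by comparing with the middle element.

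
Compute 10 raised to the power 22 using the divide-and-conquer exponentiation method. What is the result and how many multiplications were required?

Computing 10^22 by squaring (build up from 10^1; each line after the first costs one multiplication):

10^1 = 10
10^2 = (10^1)^2 = 10^2 = 100
10^4 = (10^2)^2 = 100^2 = 10000
10^5 = 10 * 10^4 = 10 * 10000 = 100000
10^10 = (10^5)^2 = 100000^2 = 10000000000
10^11 = 10 * 10^10 = 10 * 10000000000 = 100000000000
10^22 = (10^11)^2 = 100000000000^2 = 10000000000000000000000

Result: 10000000000000000000000
Multiplications needed: 6 (6 lines after 10^1)

10^22 = 10000000000000000000000. Using exponentiation by squaring, this requires 6 multiplications. The key idea: if the exponent is even, square the half-power; if odd, multiply by the base once.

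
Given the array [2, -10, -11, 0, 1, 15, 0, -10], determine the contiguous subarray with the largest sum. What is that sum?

Using Kadane's algorithm on [2, -10, -11, 0, 1, 15, 0, -10]:

Scanning through the array:
Position 1 (value -10): max_ending_here = -8, max_so_far = 2
Position 2 (value -11): max_ending_here = -11, max_so_far = 2
Position 3 (value 0): max_ending_here = 0, max_so_far = 2
Position 4 (value 1): max_ending_here = 1, max_so_far = 2
Position 5 (value 15): max_ending_here = 16, max_so_far = 16
Position 6 (value 0): max_ending_here = 16, max_so_far = 16
Position 7 (value -10): max_ending_here = 6, max_so_far = 16

Maximum subarray: [0, 1, 15]
Maximum sum: 16

The maximum subarray is [0, 1, 15] with sum 16. This subarray runs from index 3 to index 5.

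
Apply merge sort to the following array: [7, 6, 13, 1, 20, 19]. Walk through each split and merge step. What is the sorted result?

Merge sort trace:

Split: [7, 6, 13, 1, 20, 19] -> [7, 6, 13] and [1, 20, 19]
  Split: [7, 6, 13] -> [7] and [6, 13]
    Split: [6, 13] -> [6] and [13]
    Merge: [6] + [13] -> [6, 13]
  Merge: [7] + [6, 13] -> [6, 7, 13]
  Split: [1, 20, 19] -> [1] and [20, 19]
    Split: [20, 19] -> [20] and [19]
    Merge: [20] + [19] -> [19, 20]
  Merge: [1] + [19, 20] -> [1, 19, 20]
Merge: [6, 7, 13] + [1, 19, 20] -> [1, 6, 7, 13, 19, 20]

Final sorted array: [1, 6, 7, 13, 19, 20]

The merge sort proceeds by recursively splitting the array and merging sorted halves.
After all merges, the sorted array is [1, 6, 7, 13, 19, 20].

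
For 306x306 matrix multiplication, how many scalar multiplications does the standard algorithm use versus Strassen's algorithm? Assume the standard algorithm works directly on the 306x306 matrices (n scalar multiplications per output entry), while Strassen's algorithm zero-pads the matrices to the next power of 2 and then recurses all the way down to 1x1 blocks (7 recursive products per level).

Matrix multiplication for 306x306 matrices:

Strassen's algorithm requires power-of-2 dimensions. Pad 306x306 to 512x512 (next power of 2).

Standard algorithm: 306^3 = 28652616 multiplications
Strassen's algorithm: 7^(log2(512)) = 7^9 = 40353607 multiplications
Difference: 28652616 - 40353607 = -11700991 (Strassen uses MORE here due to padding overhead — for small or just-over-power-of-2 n, padding can outweigh the per-level savings)

Standard: 28652616 multiplications (306^3). Strassen: 40353607 multiplications (7^9, after padding to 512x512). Strassen reduces 8 recursive multiplications to 7 at each level.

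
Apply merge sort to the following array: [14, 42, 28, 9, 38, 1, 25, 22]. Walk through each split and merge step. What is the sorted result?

Merge sort trace:

Split: [14, 42, 28, 9, 38, 1, 25, 22] -> [14, 42, 28, 9] and [38, 1, 25, 22]
  Split: [14, 42, 28, 9] -> [14, 42] and [28, 9]
    Split: [14, 42] -> [14] and [42]
    Merge: [14] + [42] -> [14, 42]
    Split: [28, 9] -> [28] and [9]
    Merge: [28] + [9] -> [9, 28]
  Merge: [14, 42] + [9, 28] -> [9, 14, 28, 42]
  Split: [38, 1, 25, 22] -> [38, 1] and [25, 22]
    Split: [38, 1] -> [38] and [1]
    Merge: [38] + [1] -> [1, 38]
    Split: [25, 22] -> [25] and [22]
    Merge: [25] + [22] -> [22, 25]
  Merge: [1, 38] + [22, 25] -> [1, 22, 25, 38]
Merge: [9, 14, 28, 42] + [1, 22, 25, 38] -> [1, 9, 14, 22, 25, 28, 38, 42]

Final sorted array: [1, 9, 14, 22, 25, 28, 38, 42]

The merge sort proceeds by recursively splitting the array and merging sorted halves.
After all merges, the sorted array is [1, 9, 14, 22, 25, 28, 38, 42].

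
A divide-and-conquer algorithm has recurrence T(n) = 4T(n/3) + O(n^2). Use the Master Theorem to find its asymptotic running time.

Master Theorem for T(n) = 4T(n/3) + O(n^2):

a = 4, b = 3, c = 2
log_b(a) = log_3(4) = 1.2619

Case 3: c = 2 > log_3(4) = 1.2619
T(n) = O(n^2) = O(n^2)

For T(n) = 4T(n/3) + O(n^2): log_3(4) = 1.2619. This is Case 3 of the Master Theorem (c > log_b(a), work dominated by root), giving O(n^2).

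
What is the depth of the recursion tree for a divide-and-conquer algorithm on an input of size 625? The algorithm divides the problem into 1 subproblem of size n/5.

For divide and conquer with division factor 5:

Problem sizes at each level:
Level 0: 625
Level 1: 125
Level 2: 25
Level 3: 5
Level 4: 1

The root is level 0 and the size-1 base case is level 4 (the tree spans levels 0 through 4, i.e. 5 levels counting the root), so the depth is the number of divisions: log_5(625) = 4

The recursion tree depth is log_5(625) = 4. At each level, the problem size is divided by 5, so it takes 4 divisions to reduce to a base case of size 1. The algorithm makes 1 recursive call at each level.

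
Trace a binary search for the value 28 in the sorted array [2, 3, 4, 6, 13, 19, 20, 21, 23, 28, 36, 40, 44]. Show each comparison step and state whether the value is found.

Binary search for 28 in [2, 3, 4, 6, 13, 19, 20, 21, 23, 28, 36, 40, 44]:

lo=0, hi=12, mid=6, arr[mid]=20 -> 20 < 28, search right half
lo=7, hi=12, mid=9, arr[mid]=28 -> Found target at index 9!

Binary search finds 28 at index 9 after 2 comparisons. The search repeatedly halves the search space by comparing with the middle element.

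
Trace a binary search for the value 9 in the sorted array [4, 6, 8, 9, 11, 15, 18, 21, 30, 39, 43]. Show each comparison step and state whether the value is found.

Binary search for 9 in [4, 6, 8, 9, 11, 15, 18, 21, 30, 39, 43]:

lo=0, hi=10, mid=5, arr[mid]=15 -> 15 > 9, search left half
lo=0, hi=4, mid=2, arr[mid]=8 -> 8 < 9, search right half
lo=3, hi=4, mid=3, arr[mid]=9 -> Found target at index 3!

Binary search finds 9 at index 3 after 3 comparisons. The search repeatedly halves the search space by comparing with the middle element.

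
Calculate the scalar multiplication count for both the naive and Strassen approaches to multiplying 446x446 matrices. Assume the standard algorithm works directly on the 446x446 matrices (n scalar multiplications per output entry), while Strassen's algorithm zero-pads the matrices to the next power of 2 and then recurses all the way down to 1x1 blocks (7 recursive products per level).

Matrix multiplication for 446x446 matrices:

Strassen's algorithm requires power-of-2 dimensions. Pad 446x446 to 512x512 (next power of 2).

Standard algorithm: 446^3 = 88716536 multiplications
Strassen's algorithm: 7^(log2(512)) = 7^9 = 40353607 multiplications
Savings: 88716536 - 40353607 = 48362929 multiplications

Standard: 88716536 multiplications (446^3). Strassen: 40353607 multiplications (7^9, after padding to 512x512). Strassen reduces 8 recursive multiplications to 7 at each level.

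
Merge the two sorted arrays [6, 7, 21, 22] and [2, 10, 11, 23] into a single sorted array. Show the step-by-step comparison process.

Merging process:

Compare 6 vs 2: take 2 from right. Merged: [2]
Compare 6 vs 10: take 6 from left. Merged: [2, 6]
Compare 7 vs 10: take 7 from left. Merged: [2, 6, 7]
Compare 21 vs 10: take 10 from right. Merged: [2, 6, 7, 10]
Compare 21 vs 11: take 11 from right. Merged: [2, 6, 7, 10, 11]
Compare 21 vs 23: take 21 from left. Merged: [2, 6, 7, 10, 11, 21]
Compare 22 vs 23: take 22 from left. Merged: [2, 6, 7, 10, 11, 21, 22]
Append remaining from right: [23]. Merged: [2, 6, 7, 10, 11, 21, 22, 23]

Final merged array: [2, 6, 7, 10, 11, 21, 22, 23]
Total comparisons: 7

The merged array is [2, 6, 7, 10, 11, 21, 22, 23], requiring 7 comparisons. The merge step runs in O(n) time where n is the total number of elements.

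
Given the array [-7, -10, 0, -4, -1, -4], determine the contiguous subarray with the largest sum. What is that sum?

Using Kadane's algorithm on [-7, -10, 0, -4, -1, -4]:

Scanning through the array:
Position 1 (value -10): max_ending_here = -10, max_so_far = -7
Position 2 (value 0): max_ending_here = 0, max_so_far = 0
Position 3 (value -4): max_ending_here = -4, max_so_far = 0
Position 4 (value -1): max_ending_here = -1, max_so_far = 0
Position 5 (value -4): max_ending_here = -4, max_so_far = 0

Maximum subarray: [0]
Maximum sum: 0

The maximum subarray is [0] with sum 0. This subarray runs from index 2 to index 2.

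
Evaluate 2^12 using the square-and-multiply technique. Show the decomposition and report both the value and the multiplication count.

Computing 2^12 by squaring (build up from 2^1; each line after the first costs one multiplication):

2^1 = 2
2^2 = (2^1)^2 = 2^2 = 4
2^3 = 2 * 2^2 = 2 * 4 = 8
2^6 = (2^3)^2 = 8^2 = 64
2^12 = (2^6)^2 = 64^2 = 4096

Result: 4096
Multiplications needed: 4 (4 lines after 2^1)

2^12 = 4096. Using exponentiation by squaring, this requires 4 multiplications. The key idea: if the exponent is even, square the half-power; if odd, multiply by the base once.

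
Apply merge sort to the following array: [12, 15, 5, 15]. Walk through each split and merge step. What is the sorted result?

Merge sort trace:

Split: [12, 15, 5, 15] -> [12, 15] and [5, 15]
  Split: [12, 15] -> [12] and [15]
  Merge: [12] + [15] -> [12, 15]
  Split: [5, 15] -> [5] and [15]
  Merge: [5] + [15] -> [5, 15]
Merge: [12, 15] + [5, 15] -> [5, 12, 15, 15]

Final sorted array: [5, 12, 15, 15]

The merge sort proceeds by recursively splitting the array and merging sorted halves.
After all merges, the sorted array is [5, 12, 15, 15].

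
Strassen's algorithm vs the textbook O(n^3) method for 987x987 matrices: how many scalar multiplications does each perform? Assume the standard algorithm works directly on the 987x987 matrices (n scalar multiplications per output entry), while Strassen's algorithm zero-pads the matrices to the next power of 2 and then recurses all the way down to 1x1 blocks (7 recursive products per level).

Matrix multiplication for 987x987 matrices:

Strassen's algorithm requires power-of-2 dimensions. Pad 987x987 to 1024x1024 (next power of 2).

Standard algorithm: 987^3 = 961504803 multiplications
Strassen's algorithm: 7^(log2(1024)) = 7^10 = 282475249 multiplications
Savings: 961504803 - 282475249 = 679029554 multiplications

Standard: 961504803 multiplications (987^3). Strassen: 282475249 multiplications (7^10, after padding to 1024x1024). Strassen reduces 8 recursive multiplications to 7 at each level.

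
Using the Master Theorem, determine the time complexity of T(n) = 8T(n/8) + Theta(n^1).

Master Theorem for T(n) = 8T(n/8) + O(n^1):

a = 8, b = 8, c = 1
log_b(a) = log_8(8) = 1.0000

Case 2: c = 1 = log_8(8) = 1.0000
T(n) = O(n^1 log n) = O(n log n)

For T(n) = 8T(n/8) + O(n^1): log_8(8) = 1.0000. This is Case 2 of the Master Theorem (c = log_b(a), equal work at all levels), giving O(n log n).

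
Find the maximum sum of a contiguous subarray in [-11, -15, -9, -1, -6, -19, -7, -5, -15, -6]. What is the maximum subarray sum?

Using Kadane's algorithm on [-11, -15, -9, -1, -6, -19, -7, -5, -15, -6]:

Scanning through the array:
Position 1 (value -15): max_ending_here = -15, max_so_far = -11
Position 2 (value -9): max_ending_here = -9, max_so_far = -9
Position 3 (value -1): max_ending_here = -1, max_so_far = -1
Position 4 (value -6): max_ending_here = -6, max_so_far = -1
Position 5 (value -19): max_ending_here = -19, max_so_far = -1
Position 6 (value -7): max_ending_here = -7, max_so_far = -1
Position 7 (value -5): max_ending_here = -5, max_so_far = -1
Position 8 (value -15): max_ending_here = -15, max_so_far = -1
Position 9 (value -6): max_ending_here = -6, max_so_far = -1

Maximum subarray: [-1]
Maximum sum: -1

The maximum subarray is [-1] with sum -1. This subarray runs from index 3 to index 3.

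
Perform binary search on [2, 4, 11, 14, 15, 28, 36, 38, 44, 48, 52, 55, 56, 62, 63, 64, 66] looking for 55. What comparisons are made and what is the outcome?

Binary search for 55 in [2, 4, 11, 14, 15, 28, 36, 38, 44, 48, 52, 55, 56, 62, 63, 64, 66]:

lo=0, hi=16, mid=8, arr[mid]=44 -> 44 < 55, search right half
lo=9, hi=16, mid=12, arr[mid]=56 -> 56 > 55, search left half
lo=9, hi=11, mid=10, arr[mid]=52 -> 52 < 55, search right half
lo=11, hi=11, mid=11, arr[mid]=55 -> Found target at index 11!

Binary search finds 55 at index 11 after 4 comparisons. The search repeatedly halves the search space by comparing with the middle element.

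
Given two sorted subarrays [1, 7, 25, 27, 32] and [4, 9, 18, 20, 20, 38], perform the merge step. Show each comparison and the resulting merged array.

Merging process:

Compare 1 vs 4: take 1 from left. Merged: [1]
Compare 7 vs 4: take 4 from right. Merged: [1, 4]
Compare 7 vs 9: take 7 from left. Merged: [1, 4, 7]
Compare 25 vs 9: take 9 from right. Merged: [1, 4, 7, 9]
Compare 25 vs 18: take 18 from right. Merged: [1, 4, 7, 9, 18]
Compare 25 vs 20: take 20 from right. Merged: [1, 4, 7, 9, 18, 20]
Compare 25 vs 20: take 20 from right. Merged: [1, 4, 7, 9, 18, 20, 20]
Compare 25 vs 38: take 25 from left. Merged: [1, 4, 7, 9, 18, 20, 20, 25]
Compare 27 vs 38: take 27 from left. Merged: [1, 4, 7, 9, 18, 20, 20, 25, 27]
Compare 32 vs 38: take 32 from left. Merged: [1, 4, 7, 9, 18, 20, 20, 25, 27, 32]
Append remaining from right: [38]. Merged: [1, 4, 7, 9, 18, 20, 20, 25, 27, 32, 38]

Final merged array: [1, 4, 7, 9, 18, 20, 20, 25, 27, 32, 38]
Total comparisons: 10

The merged array is [1, 4, 7, 9, 18, 20, 20, 25, 27, 32, 38], requiring 10 comparisons. The merge step runs in O(n) time where n is the total number of elements.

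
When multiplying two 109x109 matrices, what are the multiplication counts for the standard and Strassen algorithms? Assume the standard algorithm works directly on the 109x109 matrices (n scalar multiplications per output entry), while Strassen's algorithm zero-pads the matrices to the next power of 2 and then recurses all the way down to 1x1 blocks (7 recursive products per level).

Matrix multiplication for 109x109 matrices:

Strassen's algorithm requires power-of-2 dimensions. Pad 109x109 to 128x128 (next power of 2).

Standard algorithm: 109^3 = 1295029 multiplications
Strassen's algorithm: 7^(log2(128)) = 7^7 = 823543 multiplications
Savings: 1295029 - 823543 = 471486 multiplications

Standard: 1295029 multiplications (109^3). Strassen: 823543 multiplications (7^7, after padding to 128x128). Strassen reduces 8 recursive multiplications to 7 at each level.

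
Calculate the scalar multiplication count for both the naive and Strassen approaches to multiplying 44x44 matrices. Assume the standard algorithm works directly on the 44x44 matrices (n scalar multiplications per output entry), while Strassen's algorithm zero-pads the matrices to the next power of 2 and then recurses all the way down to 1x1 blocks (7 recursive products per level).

Matrix multiplication for 44x44 matrices:

Strassen's algorithm requires power-of-2 dimensions. Pad 44x44 to 64x64 (next power of 2).

Standard algorithm: 44^3 = 85184 multiplications
Strassen's algorithm: 7^(log2(64)) = 7^6 = 117649 multiplications
Difference: 85184 - 117649 = -32465 (Strassen uses MORE here due to padding overhead — for small or just-over-power-of-2 n, padding can outweigh the per-level savings)

Standard: 85184 multiplications (44^3). Strassen: 117649 multiplications (7^6, after padding to 64x64). Strassen reduces 8 recursive multiplications to 7 at each level.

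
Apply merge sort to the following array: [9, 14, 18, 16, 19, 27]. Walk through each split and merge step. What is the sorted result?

Merge sort trace:

Split: [9, 14, 18, 16, 19, 27] -> [9, 14, 18] and [16, 19, 27]
  Split: [9, 14, 18] -> [9] and [14, 18]
    Split: [14, 18] -> [14] and [18]
    Merge: [14] + [18] -> [14, 18]
  Merge: [9] + [14, 18] -> [9, 14, 18]
  Split: [16, 19, 27] -> [16] and [19, 27]
    Split: [19, 27] -> [19] and [27]
    Merge: [19] + [27] -> [19, 27]
  Merge: [16] + [19, 27] -> [16, 19, 27]
Merge: [9, 14, 18] + [16, 19, 27] -> [9, 14, 16, 18, 19, 27]

Final sorted array: [9, 14, 16, 18, 19, 27]

The merge sort proceeds by recursively splitting the array and merging sorted halves.
After all merges, the sorted array is [9, 14, 16, 18, 19, 27].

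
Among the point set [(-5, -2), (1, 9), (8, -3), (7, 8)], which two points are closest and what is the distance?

Computing all pairwise distances among 4 points:

d((-5, -2), (1, 9)) = 12.53
d((-5, -2), (8, -3)) = 13.0384
d((-5, -2), (7, 8)) = 15.6205
d((1, 9), (8, -3)) = 13.8924
d((1, 9), (7, 8)) = 6.0828 <-- minimum
d((8, -3), (7, 8)) = 11.0454

Closest pair: (1, 9) and (7, 8) with distance 6.0828

The closest pair is (1, 9) and (7, 8) with Euclidean distance 6.0828. For 4 points, brute-force pairwise comparison is shown above. For large n, the divide-and-conquer algorithm (sort by x, recurse on halves, check the dividing strip) achieves O(n log n).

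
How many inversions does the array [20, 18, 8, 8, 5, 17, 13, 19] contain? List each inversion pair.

Finding inversions in [20, 18, 8, 8, 5, 17, 13, 19]:

(0, 1): arr[0]=20 > arr[1]=18
(0, 2): arr[0]=20 > arr[2]=8
(0, 3): arr[0]=20 > arr[3]=8
(0, 4): arr[0]=20 > arr[4]=5
(0, 5): arr[0]=20 > arr[5]=17
(0, 6): arr[0]=20 > arr[6]=13
(0, 7): arr[0]=20 > arr[7]=19
(1, 2): arr[1]=18 > arr[2]=8
(1, 3): arr[1]=18 > arr[3]=8
(1, 4): arr[1]=18 > arr[4]=5
(1, 5): arr[1]=18 > arr[5]=17
(1, 6): arr[1]=18 > arr[6]=13
(2, 4): arr[2]=8 > arr[4]=5
(3, 4): arr[3]=8 > arr[4]=5
(5, 6): arr[5]=17 > arr[6]=13

Total inversions: 15

The array has 15 inversion(s): (0,1), (0,2), (0,3), (0,4), (0,5), (0,6), (0,7), (1,2), (1,3), (1,4), (1,5), (1,6), (2,4), (3,4), (5,6). Each pair (i,j) satisfies i < j and arr[i] > arr[j].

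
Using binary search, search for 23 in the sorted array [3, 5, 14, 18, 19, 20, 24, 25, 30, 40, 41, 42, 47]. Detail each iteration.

Binary search for 23 in [3, 5, 14, 18, 19, 20, 24, 25, 30, 40, 41, 42, 47]:

lo=0, hi=12, mid=6, arr[mid]=24 -> 24 > 23, search left half
lo=0, hi=5, mid=2, arr[mid]=14 -> 14 < 23, search right half
lo=3, hi=5, mid=4, arr[mid]=19 -> 19 < 23, search right half
lo=5, hi=5, mid=5, arr[mid]=20 -> 20 < 23, search right half
lo=6 > hi=5, target 23 not found

Binary search determines that 23 is not in the array after 4 comparisons. The search space was exhausted without finding the target.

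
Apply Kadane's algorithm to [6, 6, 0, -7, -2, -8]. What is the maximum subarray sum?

Using Kadane's algorithm on [6, 6, 0, -7, -2, -8]:

Scanning through the array:
Position 1 (value 6): max_ending_here = 12, max_so_far = 12
Position 2 (value 0): max_ending_here = 12, max_so_far = 12
Position 3 (value -7): max_ending_here = 5, max_so_far = 12
Position 4 (value -2): max_ending_here = 3, max_so_far = 12
Position 5 (value -8): max_ending_here = -5, max_so_far = 12

Maximum subarray: [6, 6]
Maximum sum: 12

The maximum subarray is [6, 6] with sum 12. This subarray runs from index 0 to index 1.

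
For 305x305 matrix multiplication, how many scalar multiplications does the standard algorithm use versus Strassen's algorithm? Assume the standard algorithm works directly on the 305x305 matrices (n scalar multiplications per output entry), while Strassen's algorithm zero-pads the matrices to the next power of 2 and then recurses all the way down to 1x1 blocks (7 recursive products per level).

Matrix multiplication for 305x305 matrices:

Strassen's algorithm requires power-of-2 dimensions. Pad 305x305 to 512x512 (next power of 2).

Standard algorithm: 305^3 = 28372625 multiplications
Strassen's algorithm: 7^(log2(512)) = 7^9 = 40353607 multiplications
Difference: 28372625 - 40353607 = -11980982 (Strassen uses MORE here due to padding overhead — for small or just-over-power-of-2 n, padding can outweigh the per-level savings)

Standard: 28372625 multiplications (305^3). Strassen: 40353607 multiplications (7^9, after padding to 512x512). Strassen reduces 8 recursive multiplications to 7 at each level.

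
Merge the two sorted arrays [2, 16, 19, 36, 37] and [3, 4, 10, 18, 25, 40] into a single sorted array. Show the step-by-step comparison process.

Merging process:

Compare 2 vs 3: take 2 from left. Merged: [2]
Compare 16 vs 3: take 3 from right. Merged: [2, 3]
Compare 16 vs 4: take 4 from right. Merged: [2, 3, 4]
Compare 16 vs 10: take 10 from right. Merged: [2, 3, 4, 10]
Compare 16 vs 18: take 16 from left. Merged: [2, 3, 4, 10, 16]
Compare 19 vs 18: take 18 from right. Merged: [2, 3, 4, 10, 16, 18]
Compare 19 vs 25: take 19 from left. Merged: [2, 3, 4, 10, 16, 18, 19]
Compare 36 vs 25: take 25 from right. Merged: [2, 3, 4, 10, 16, 18, 19, 25]
Compare 36 vs 40: take 36 from left. Merged: [2, 3, 4, 10, 16, 18, 19, 25, 36]
Compare 37 vs 40: take 37 from left. Merged: [2, 3, 4, 10, 16, 18, 19, 25, 36, 37]
Append remaining from right: [40]. Merged: [2, 3, 4, 10, 16, 18, 19, 25, 36, 37, 40]

Final merged array: [2, 3, 4, 10, 16, 18, 19, 25, 36, 37, 40]
Total comparisons: 10

The merged array is [2, 3, 4, 10, 16, 18, 19, 25, 36, 37, 40], requiring 10 comparisons. The merge step runs in O(n) time where n is the total number of elements.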